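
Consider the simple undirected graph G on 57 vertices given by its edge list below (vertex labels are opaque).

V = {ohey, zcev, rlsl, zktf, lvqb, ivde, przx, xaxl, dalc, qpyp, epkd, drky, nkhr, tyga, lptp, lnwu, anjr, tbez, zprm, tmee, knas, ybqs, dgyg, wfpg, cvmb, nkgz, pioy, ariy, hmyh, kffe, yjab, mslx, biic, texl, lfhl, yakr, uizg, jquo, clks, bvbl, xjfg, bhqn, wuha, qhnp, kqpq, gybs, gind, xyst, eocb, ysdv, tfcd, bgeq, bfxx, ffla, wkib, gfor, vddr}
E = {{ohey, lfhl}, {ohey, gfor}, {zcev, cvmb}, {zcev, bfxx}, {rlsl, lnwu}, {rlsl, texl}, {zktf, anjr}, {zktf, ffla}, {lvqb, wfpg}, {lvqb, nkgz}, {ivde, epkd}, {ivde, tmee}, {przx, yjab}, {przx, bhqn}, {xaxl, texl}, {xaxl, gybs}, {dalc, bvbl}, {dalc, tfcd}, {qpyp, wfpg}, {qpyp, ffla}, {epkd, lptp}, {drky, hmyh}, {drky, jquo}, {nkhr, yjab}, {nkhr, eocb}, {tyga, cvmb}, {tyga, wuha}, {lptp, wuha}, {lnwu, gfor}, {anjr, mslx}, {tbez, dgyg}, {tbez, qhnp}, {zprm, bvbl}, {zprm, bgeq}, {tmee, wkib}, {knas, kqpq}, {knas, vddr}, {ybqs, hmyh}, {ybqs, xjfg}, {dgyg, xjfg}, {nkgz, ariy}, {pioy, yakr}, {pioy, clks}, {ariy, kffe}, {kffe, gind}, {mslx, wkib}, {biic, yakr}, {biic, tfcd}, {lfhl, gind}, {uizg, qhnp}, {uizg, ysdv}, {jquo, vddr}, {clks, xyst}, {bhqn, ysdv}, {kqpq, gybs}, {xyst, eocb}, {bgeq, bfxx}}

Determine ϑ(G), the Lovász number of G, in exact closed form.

57*cos(pi/57)/(cos(pi/57) + 1)

deg(eocb) = 2; N(eocb) = {nkhr, xyst}.
N(bhqn) = {przx, ysdv}, |N(bhqn)| = 2.
Vertex tmee has 2 neighbors: ivde, wkib.
deg(dgyg) = 2; N(dgyg) = {tbez, xjfg}.
57-vertex 2-regular graph: a single 57-cycle (edge-transitive).
A has 29 distinct eigenvalues ≈ [2.0, 1.988, 1.952, 1.892, 1.809, 1.704, 1.578, 1.434, 1.271, 1.094, 0.903, 0.701, 0.491, 0.275, 0.055, -0.165, -0.383, -0.597, -0.803, -1.0, -1.184, -1.355, -1.508, -1.644, -1.759, -1.853, -1.925, -1.973, -1.997].
λ_max=2, λ_min=-2*cos(pi/57); ϑ = −57·λ_min/(λ_max−λ_min) = 57*cos(pi/57)/(cos(pi/57) + 1).
ϑ(G) ≈ 28.4783.
28 ≤ 57*cos(pi/57)/(cos(pi/57) + 1) ≤ 29: both strict.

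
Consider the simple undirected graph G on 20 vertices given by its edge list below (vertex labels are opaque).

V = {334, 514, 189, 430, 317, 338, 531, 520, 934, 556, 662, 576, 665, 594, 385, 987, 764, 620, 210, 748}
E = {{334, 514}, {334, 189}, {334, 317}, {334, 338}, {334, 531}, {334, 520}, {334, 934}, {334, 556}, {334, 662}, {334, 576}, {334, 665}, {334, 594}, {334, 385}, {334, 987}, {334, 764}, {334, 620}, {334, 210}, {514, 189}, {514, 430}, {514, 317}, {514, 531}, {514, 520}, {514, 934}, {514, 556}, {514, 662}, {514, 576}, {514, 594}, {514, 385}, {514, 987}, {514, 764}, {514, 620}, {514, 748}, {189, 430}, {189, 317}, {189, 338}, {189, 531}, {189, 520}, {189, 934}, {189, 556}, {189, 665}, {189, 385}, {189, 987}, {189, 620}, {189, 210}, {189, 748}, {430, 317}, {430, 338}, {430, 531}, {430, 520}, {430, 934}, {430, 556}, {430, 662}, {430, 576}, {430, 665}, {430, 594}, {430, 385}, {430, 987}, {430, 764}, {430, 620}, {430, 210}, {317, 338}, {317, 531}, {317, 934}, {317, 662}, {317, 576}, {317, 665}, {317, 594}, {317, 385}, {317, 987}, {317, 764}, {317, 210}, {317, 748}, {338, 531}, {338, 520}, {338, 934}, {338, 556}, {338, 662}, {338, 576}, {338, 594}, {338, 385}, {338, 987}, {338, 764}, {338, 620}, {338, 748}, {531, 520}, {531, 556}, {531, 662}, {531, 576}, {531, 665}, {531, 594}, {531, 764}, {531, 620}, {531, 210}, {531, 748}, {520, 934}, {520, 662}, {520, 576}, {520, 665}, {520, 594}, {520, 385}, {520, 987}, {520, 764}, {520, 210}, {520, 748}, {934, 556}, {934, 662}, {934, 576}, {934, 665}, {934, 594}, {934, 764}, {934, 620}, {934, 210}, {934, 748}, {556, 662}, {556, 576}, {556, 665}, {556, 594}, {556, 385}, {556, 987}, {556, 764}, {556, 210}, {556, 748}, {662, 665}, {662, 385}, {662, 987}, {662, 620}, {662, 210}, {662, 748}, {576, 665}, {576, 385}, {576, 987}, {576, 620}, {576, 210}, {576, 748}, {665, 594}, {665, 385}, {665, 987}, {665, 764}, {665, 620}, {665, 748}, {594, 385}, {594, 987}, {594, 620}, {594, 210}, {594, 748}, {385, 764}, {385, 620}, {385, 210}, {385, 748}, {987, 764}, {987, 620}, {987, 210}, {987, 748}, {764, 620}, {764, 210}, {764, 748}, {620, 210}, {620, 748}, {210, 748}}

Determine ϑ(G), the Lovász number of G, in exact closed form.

5

Vertex 338 has 16 neighbors: 334, 189, 430, 317, 531, 520, 934, 556, 662, 576, 594, 385, 987, 764, 620, 748.
N(334) = {514, 189, 317, 338, 531, 520, 934, 556, 662, 576, 665, 594, 385, 987, 764, 620, 210}, |N(334)| = 17.
N(662) = {334, 514, 430, 317, 338, 531, 520, 934, 556, 665, 385, 987, 620, 210, 748}, |N(662)| = 15.
deg(317) = 16; N(317) = {334, 514, 189, 430, 338, 531, 934, 662, 576, 665, 594, 385, 987, 764, 210, 748}.
G = K_{5,4,4,4,3}: α = 5 = χ(Ḡ), so ϑ = 5.
= 5.0000… (decimal).
Check 5 ≤ 5 ≤ 5: collapsed.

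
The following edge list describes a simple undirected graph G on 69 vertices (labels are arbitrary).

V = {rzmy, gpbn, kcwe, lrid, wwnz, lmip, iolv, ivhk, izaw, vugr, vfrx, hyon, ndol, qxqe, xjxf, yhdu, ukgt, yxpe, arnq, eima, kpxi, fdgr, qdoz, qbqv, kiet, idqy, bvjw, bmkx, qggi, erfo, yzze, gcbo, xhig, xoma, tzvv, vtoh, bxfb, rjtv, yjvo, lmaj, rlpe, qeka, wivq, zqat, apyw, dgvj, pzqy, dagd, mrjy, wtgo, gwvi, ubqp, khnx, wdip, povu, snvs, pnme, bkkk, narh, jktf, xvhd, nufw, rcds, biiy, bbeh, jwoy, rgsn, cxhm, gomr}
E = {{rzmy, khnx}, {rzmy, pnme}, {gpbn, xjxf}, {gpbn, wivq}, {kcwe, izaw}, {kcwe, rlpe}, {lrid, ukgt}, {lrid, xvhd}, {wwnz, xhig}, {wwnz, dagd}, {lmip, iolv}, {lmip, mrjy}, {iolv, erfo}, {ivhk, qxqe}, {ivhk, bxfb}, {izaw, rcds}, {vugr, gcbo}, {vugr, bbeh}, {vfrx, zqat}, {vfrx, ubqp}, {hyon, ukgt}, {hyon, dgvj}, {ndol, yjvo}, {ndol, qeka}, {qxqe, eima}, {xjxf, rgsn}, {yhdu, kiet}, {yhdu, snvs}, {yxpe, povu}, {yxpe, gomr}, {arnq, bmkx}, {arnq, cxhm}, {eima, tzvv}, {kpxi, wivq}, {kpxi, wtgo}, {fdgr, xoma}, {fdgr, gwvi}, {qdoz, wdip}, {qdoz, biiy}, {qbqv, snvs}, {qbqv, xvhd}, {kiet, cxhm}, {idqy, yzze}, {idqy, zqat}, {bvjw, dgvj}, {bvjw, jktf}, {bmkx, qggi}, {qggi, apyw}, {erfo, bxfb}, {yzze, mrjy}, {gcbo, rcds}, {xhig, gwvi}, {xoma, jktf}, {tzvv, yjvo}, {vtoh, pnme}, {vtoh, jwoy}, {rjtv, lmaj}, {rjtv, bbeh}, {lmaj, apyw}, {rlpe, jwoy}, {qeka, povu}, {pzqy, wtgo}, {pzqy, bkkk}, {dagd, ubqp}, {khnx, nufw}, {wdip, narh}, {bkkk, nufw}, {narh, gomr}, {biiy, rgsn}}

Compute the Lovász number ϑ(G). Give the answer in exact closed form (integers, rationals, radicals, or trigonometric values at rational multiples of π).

69*cos(pi/69)/(cos(pi/69) + 1)

Vertex lrid has 2 neighbors: ukgt, xvhd.
N(qbqv) = {snvs, xvhd}, |N(qbqv)| = 2.
Vertex wdip has 2 neighbors: qdoz, narh.
N(lmaj) = {rjtv, apyw}, |N(lmaj)| = 2.
G on 69 vertices is 2-regular; connected 2-regular on 69 ⇒ C_{69}.
spec(A) ≈ [2.0, 1.9917, 1.9669, 1.9258, 1.8688, 1.7963, 1.7088, 1.6073, 1.4924, 1.3651, 1.2265, 1.0778, 0.9201, 0.7548, 0.5833, 0.4069, 0.2272, 0.0455, -0.1365, -0.3174, -0.4956, -0.6698, -0.8384, -1.0, -1.1534, -1.2972, -1.4302, -1.5514, -1.6598, -1.7544, -1.8344, -1.8993, -1.9484, -1.9814, -1.9979] (distinct, 4 d.p.).
−69·(-2*cos(pi/69)) / ((2)−(-2*cos(pi/69))) = 69*cos(pi/69)/(cos(pi/69) + 1) = ϑ(G).
ϑ(G) ≈ 34.482114103.
34 ≤ 69*cos(pi/69)/(cos(pi/69) + 1) ≤ 35: both strict.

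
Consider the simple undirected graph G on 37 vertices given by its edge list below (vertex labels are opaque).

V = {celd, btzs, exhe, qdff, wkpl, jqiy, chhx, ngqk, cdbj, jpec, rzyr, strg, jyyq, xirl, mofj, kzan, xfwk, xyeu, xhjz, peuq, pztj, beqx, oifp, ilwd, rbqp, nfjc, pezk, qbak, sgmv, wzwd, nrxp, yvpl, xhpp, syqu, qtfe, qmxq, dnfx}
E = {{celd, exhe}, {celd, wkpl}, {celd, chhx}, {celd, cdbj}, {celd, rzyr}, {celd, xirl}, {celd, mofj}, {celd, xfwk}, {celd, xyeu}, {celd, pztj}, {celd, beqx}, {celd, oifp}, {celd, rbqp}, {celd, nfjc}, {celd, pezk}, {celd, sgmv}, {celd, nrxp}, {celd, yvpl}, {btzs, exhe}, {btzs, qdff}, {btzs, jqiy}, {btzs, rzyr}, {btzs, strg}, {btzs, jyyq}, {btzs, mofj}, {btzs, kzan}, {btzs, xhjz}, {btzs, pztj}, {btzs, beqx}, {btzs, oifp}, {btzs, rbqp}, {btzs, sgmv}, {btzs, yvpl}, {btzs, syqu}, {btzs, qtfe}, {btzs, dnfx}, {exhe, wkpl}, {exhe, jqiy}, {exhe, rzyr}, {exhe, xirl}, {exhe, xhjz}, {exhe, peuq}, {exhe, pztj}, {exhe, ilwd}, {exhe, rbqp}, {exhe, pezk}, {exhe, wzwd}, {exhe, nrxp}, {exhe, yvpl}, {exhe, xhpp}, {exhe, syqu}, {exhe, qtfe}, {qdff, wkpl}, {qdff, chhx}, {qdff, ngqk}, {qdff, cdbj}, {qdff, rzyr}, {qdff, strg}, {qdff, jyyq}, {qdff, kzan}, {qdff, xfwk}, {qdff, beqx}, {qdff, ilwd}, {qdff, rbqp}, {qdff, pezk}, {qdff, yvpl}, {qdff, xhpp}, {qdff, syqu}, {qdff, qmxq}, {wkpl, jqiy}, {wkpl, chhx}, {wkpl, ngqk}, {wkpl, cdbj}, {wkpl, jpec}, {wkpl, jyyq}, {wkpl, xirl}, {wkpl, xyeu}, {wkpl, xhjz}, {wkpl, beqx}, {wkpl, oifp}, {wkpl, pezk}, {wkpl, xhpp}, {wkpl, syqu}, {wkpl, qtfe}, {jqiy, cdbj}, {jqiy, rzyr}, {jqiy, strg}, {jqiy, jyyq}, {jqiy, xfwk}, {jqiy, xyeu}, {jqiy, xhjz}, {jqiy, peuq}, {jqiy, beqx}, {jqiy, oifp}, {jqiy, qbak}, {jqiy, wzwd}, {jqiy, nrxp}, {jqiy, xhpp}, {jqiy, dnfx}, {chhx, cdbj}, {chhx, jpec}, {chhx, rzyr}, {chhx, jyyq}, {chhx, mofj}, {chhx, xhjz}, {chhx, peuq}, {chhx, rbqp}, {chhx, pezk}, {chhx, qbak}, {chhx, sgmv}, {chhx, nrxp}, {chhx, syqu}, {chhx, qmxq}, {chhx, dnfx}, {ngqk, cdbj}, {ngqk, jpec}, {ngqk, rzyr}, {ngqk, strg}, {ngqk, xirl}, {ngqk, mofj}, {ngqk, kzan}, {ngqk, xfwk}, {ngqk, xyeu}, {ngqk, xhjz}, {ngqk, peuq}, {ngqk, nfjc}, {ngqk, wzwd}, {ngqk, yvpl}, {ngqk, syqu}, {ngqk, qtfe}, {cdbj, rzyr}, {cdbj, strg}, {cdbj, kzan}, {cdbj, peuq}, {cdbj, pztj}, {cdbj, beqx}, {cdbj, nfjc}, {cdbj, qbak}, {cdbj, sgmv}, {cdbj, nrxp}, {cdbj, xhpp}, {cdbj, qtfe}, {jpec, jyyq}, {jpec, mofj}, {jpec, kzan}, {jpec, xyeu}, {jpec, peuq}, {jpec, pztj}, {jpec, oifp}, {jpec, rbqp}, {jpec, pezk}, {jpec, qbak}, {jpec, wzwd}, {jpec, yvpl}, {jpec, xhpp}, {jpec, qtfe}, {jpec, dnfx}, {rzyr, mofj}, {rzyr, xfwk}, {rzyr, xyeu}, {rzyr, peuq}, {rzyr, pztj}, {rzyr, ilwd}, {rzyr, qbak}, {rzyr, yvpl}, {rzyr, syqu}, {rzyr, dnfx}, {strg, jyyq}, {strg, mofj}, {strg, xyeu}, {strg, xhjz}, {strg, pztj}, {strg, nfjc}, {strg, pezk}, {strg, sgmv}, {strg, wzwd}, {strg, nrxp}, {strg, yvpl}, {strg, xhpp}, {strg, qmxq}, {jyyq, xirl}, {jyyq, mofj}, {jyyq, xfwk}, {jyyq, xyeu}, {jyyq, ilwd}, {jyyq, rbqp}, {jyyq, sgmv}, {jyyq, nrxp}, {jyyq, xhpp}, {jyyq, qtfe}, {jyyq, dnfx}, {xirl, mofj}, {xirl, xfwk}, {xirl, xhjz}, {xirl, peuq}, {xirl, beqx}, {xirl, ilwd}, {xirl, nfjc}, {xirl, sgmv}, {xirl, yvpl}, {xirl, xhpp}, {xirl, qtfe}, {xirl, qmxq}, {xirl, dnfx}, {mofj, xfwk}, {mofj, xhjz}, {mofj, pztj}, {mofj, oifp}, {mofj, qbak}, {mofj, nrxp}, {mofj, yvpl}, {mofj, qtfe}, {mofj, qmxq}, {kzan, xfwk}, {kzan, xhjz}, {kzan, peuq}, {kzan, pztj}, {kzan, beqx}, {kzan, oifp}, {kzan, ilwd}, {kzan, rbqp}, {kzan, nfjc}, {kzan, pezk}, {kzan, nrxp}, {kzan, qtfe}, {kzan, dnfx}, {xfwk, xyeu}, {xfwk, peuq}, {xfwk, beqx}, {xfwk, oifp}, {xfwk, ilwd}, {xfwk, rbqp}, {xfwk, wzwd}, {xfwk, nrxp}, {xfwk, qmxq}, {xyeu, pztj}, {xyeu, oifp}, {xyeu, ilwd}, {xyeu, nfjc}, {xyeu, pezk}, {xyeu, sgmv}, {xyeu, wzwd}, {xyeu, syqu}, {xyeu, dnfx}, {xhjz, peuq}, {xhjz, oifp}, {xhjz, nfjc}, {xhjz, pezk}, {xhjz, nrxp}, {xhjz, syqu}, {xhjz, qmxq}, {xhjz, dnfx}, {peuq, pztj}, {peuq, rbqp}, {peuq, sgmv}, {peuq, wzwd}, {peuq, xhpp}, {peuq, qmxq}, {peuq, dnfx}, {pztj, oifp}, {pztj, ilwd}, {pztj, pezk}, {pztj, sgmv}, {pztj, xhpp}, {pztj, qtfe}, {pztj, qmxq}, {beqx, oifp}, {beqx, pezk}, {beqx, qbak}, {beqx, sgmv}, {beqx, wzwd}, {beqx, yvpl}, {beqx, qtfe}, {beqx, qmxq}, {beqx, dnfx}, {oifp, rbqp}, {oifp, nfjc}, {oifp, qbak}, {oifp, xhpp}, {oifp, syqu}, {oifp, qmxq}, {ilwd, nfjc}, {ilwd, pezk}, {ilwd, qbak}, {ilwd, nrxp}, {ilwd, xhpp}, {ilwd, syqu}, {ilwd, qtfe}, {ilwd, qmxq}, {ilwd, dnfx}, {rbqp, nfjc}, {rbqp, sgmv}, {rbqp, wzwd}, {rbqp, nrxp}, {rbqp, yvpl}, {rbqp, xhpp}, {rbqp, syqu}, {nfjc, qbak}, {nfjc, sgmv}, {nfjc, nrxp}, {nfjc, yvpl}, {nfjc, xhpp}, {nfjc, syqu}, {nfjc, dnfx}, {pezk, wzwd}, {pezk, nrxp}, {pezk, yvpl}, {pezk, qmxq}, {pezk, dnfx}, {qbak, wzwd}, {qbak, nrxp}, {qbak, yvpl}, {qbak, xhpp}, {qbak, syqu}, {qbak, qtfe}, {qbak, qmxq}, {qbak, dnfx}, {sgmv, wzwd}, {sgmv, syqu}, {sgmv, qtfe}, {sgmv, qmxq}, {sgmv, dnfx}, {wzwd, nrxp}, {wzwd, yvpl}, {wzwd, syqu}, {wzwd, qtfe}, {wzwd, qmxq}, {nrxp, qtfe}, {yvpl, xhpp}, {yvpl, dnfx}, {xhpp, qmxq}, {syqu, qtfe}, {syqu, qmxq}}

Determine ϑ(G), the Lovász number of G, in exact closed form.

sqrt(37)

N(chhx) = {celd, qdff, wkpl, cdbj, jpec, rzyr, jyyq, mofj, xhjz, peuq, rbqp, pezk, qbak, sgmv, nrxp, syqu, qmxq, dnfx}, |N(chhx)| = 18.
N(qbak) = {jqiy, chhx, cdbj, jpec, rzyr, mofj, beqx, oifp, ilwd, nfjc, wzwd, nrxp, yvpl, xhpp, syqu, qtfe, qmxq, dnfx}, |N(qbak)| = 18.
Vertex syqu has 18 neighbors: btzs, exhe, qdff, wkpl, chhx, ngqk, rzyr, xyeu, xhjz, oifp, ilwd, rbqp, nfjc, qbak, sgmv, wzwd, qtfe, qmxq.
N(dnfx) = {btzs, jqiy, chhx, jpec, rzyr, jyyq, xirl, kzan, xyeu, xhjz, peuq, beqx, ilwd, nfjc, pezk, qbak, sgmv, yvpl}, |N(dnfx)| = 18.
37-vertex 18-regular graph: SR(37,18,8,9) — a Paley graph.
The 3 distinct eigenvalues: [18.0, 2.54138, -3.54138].
−37·(-sqrt(37)/2 - 1/2) / ((18)−(-sqrt(37)/2 - 1/2)) = sqrt(37) = ϑ(G).
Numerically 6.082763.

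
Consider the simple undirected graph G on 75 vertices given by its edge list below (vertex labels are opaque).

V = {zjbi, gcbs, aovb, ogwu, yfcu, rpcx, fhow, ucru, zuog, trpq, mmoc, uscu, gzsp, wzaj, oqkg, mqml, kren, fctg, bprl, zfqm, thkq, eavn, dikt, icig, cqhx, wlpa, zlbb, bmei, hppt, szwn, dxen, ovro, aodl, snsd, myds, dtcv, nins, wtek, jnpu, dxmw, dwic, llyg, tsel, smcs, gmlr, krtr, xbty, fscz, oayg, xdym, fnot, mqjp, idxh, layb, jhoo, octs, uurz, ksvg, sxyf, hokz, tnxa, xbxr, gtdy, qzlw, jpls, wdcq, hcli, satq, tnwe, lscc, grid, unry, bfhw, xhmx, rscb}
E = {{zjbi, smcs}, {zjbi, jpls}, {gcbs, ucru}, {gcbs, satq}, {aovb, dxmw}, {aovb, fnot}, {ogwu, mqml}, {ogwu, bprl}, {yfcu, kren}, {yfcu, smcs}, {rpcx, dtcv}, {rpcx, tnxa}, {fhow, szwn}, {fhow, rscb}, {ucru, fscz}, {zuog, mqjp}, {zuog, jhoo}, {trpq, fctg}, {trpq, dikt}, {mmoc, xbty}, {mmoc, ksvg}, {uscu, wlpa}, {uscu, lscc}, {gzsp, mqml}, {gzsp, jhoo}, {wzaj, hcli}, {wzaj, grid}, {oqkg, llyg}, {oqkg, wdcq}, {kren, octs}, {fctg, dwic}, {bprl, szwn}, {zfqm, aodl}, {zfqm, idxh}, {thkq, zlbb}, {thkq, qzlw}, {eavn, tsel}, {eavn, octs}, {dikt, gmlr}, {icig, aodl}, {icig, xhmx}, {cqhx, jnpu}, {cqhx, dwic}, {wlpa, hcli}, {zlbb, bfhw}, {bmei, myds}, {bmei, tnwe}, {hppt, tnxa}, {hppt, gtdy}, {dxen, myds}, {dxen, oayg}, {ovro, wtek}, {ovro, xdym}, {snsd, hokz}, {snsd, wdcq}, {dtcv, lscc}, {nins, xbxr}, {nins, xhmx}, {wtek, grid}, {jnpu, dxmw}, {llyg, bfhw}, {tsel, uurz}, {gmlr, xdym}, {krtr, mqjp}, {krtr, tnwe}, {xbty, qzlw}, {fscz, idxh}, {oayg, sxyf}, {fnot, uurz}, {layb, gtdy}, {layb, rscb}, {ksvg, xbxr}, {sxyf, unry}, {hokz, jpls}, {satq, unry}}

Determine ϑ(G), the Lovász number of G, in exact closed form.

deg(uurz) = 2; N(uurz) = {tsel, fnot}.
N(myds) = {bmei, dxen}, |N(myds)| = 2.
Vertex dxen has 2 neighbors: myds, oayg.
N(nins) = {xbxr, xhmx}, |N(nins)| = 2.
Regular of degree 2 on 75 vertices: a single 75-cycle (edge-transitive).
spec(A) ≈ [2.0, 1.992986, 1.971992, 1.937166, 1.888753, 1.827091, 1.752613, 1.665842, 1.567387, 1.457937, 1.338261, 1.209198, 1.071654, 0.926592, 0.775031, 0.618034, 0.456702, 0.292166, 0.125581, -0.041885, -0.209057, -0.374763, -0.53784, -0.697144, -0.851559, -1.0, -1.141427, -1.274848, -1.399327, -1.51399, -1.618034, -1.710729, -1.791424, -1.859553, -1.914639, -1.956295, -1.984229, -1.998246] (distinct, 6 d.p.).
With N=75: ϑ(G) = 75·(-(-1)*2*cos(pi/75))/(2−(-2*cos(pi/75))) = 75*cos(pi/75)/(cos(pi/75) + 1).
ϑ(G) ≈ 37.4835458.
37 ≤ 75*cos(pi/75)/(cos(pi/75) + 1) ≤ 38: both strict.

75*cos(pi/75)/(cos(pi/75) + 1)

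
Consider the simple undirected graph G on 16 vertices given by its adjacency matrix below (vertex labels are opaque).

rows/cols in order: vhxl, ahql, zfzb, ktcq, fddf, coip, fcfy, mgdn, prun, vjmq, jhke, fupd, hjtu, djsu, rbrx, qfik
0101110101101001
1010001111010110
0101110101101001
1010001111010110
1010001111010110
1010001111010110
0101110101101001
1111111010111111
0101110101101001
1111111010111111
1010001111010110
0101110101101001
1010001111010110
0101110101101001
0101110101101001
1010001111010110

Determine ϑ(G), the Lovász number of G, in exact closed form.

7

Vertex prun has 9 neighbors: ahql, ktcq, fddf, coip, mgdn, vjmq, jhke, hjtu, qfik.
deg(djsu) = 9; N(djsu) = {ahql, ktcq, fddf, coip, mgdn, vjmq, jhke, hjtu, qfik}.
N(mgdn) = {vhxl, ahql, zfzb, ktcq, fddf, coip, fcfy, prun, jhke, fupd, hjtu, djsu, rbrx, qfik}, |N(mgdn)| = 14.
N(vhxl) = {ahql, ktcq, fddf, coip, mgdn, vjmq, jhke, hjtu, qfik}, |N(vhxl)| = 9.
Complete 3-partite, parts [7, 7, 2]: perfect, ϑ = α = 7.
ϑ(G) ≈ 7.00000000.
α=7, χ(Ḡ)=7; ϑ=7 lies between (collapsed).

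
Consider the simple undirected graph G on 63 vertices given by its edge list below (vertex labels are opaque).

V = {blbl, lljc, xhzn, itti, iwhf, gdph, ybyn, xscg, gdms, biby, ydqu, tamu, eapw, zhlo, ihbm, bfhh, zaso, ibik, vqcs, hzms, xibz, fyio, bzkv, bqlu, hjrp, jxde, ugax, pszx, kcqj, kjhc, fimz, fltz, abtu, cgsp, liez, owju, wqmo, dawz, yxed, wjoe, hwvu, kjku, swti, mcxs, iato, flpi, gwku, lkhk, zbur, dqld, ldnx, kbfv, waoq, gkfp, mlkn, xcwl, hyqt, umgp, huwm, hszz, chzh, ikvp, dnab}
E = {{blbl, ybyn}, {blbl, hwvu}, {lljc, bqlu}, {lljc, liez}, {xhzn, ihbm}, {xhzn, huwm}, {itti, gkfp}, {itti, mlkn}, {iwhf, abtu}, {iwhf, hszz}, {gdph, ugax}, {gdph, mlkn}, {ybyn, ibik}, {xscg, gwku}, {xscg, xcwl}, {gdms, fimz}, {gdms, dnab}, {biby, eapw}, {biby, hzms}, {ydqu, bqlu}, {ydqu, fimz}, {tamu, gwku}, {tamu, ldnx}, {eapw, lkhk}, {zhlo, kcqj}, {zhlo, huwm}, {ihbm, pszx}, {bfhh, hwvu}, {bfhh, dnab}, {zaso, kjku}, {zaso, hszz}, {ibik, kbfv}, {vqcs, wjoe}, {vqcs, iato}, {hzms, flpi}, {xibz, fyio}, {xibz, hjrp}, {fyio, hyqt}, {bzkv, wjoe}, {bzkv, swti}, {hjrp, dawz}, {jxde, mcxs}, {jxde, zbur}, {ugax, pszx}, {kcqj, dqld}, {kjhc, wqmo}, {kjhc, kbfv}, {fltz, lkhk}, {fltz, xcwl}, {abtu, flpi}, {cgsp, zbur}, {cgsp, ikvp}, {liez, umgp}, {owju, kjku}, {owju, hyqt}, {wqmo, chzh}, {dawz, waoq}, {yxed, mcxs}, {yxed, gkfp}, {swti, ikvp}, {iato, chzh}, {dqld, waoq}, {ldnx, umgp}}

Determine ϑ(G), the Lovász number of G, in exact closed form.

deg(xibz) = 2; N(xibz) = {fyio, hjrp}.
Vertex lljc has 2 neighbors: bqlu, liez.
N(kcqj) = {zhlo, dqld}, |N(kcqj)| = 2.
deg(zbur) = 2; N(zbur) = {jxde, cgsp}.
63-vertex 2-regular graph: this is C_{63}, the 63-cycle.
Distinct eigenvalues (to 4 d.p.): [2.0, 1.9901, 1.9603, 1.9111, 1.843, 1.7564, 1.6525, 1.5321, 1.3965, 1.247, 1.0851, 0.9124, 0.7307, 0.5417, 0.3473, 0.1495, -0.0499, -0.2487, -0.445, -0.637, -0.8226, -1.0, -1.1675, -1.3234, -1.4661, -1.5943, -1.7066, -1.8019, -1.8794, -1.9382, -1.9777, -1.9975].
Lovász: ϑ = −63(-2*cos(pi/63))/(2+-(-1)*2*cos(pi/63)) = 63*cos(pi/63)/(cos(pi/63) + 1).
Numerically 31.4804.
Check 31 ≤ 63*cos(pi/63)/(cos(pi/63) + 1) ≤ 32: both strict.

63*cos(pi/63)/(cos(pi/63) + 1)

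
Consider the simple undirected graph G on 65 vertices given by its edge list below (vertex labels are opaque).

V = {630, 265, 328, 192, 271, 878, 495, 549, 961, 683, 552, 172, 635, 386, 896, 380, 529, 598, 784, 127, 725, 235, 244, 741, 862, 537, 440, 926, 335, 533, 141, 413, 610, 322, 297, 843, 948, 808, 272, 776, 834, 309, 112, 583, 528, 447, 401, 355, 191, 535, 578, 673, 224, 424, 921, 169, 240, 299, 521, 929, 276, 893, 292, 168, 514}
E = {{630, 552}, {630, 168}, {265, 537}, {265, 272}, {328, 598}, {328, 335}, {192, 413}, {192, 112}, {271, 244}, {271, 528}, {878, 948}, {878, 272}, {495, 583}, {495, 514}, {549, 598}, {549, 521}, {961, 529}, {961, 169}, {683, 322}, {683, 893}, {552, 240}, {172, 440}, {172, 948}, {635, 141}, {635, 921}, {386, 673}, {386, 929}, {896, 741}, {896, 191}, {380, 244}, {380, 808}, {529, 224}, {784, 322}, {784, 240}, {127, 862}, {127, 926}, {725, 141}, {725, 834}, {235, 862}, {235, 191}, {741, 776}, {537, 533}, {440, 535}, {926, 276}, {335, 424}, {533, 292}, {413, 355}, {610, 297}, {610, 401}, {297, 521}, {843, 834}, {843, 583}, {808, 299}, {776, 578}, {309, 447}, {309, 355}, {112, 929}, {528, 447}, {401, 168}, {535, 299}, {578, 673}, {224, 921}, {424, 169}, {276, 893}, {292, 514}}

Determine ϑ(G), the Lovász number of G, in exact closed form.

N(335) = {328, 424}, |N(335)| = 2.
deg(948) = 2; N(948) = {878, 172}.
Vertex 535 has 2 neighbors: 440, 299.
Vertex 808 has 2 neighbors: 380, 299.
G on 65 vertices is 2-regular; the odd cycle C_{65}.
A has 33 distinct eigenvalues ≈ [2.0, 1.991, 1.963, 1.916, 1.852, 1.771, 1.673, 1.559, 1.431, 1.29, 1.136, 0.972, 0.799, 0.618, 0.432, 0.241, 0.048, -0.145, -0.337, -0.525, -0.709, -0.886, -1.055, -1.214, -1.362, -1.497, -1.618, -1.724, -1.814, -1.887, -1.942, -1.979, -1.998].
λ_max=2, λ_min=-2*cos(pi/65); ϑ = −65·λ_min/(λ_max−λ_min) = 65*cos(pi/65)/(cos(pi/65) + 1).
ϑ(G) ≈ 32.4810126.
Lovász sandwich 32 ≤ 65*cos(pi/65)/(cos(pi/65) + 1) ≤ 33: both strict.

65*cos(pi/65)/(cos(pi/65) + 1)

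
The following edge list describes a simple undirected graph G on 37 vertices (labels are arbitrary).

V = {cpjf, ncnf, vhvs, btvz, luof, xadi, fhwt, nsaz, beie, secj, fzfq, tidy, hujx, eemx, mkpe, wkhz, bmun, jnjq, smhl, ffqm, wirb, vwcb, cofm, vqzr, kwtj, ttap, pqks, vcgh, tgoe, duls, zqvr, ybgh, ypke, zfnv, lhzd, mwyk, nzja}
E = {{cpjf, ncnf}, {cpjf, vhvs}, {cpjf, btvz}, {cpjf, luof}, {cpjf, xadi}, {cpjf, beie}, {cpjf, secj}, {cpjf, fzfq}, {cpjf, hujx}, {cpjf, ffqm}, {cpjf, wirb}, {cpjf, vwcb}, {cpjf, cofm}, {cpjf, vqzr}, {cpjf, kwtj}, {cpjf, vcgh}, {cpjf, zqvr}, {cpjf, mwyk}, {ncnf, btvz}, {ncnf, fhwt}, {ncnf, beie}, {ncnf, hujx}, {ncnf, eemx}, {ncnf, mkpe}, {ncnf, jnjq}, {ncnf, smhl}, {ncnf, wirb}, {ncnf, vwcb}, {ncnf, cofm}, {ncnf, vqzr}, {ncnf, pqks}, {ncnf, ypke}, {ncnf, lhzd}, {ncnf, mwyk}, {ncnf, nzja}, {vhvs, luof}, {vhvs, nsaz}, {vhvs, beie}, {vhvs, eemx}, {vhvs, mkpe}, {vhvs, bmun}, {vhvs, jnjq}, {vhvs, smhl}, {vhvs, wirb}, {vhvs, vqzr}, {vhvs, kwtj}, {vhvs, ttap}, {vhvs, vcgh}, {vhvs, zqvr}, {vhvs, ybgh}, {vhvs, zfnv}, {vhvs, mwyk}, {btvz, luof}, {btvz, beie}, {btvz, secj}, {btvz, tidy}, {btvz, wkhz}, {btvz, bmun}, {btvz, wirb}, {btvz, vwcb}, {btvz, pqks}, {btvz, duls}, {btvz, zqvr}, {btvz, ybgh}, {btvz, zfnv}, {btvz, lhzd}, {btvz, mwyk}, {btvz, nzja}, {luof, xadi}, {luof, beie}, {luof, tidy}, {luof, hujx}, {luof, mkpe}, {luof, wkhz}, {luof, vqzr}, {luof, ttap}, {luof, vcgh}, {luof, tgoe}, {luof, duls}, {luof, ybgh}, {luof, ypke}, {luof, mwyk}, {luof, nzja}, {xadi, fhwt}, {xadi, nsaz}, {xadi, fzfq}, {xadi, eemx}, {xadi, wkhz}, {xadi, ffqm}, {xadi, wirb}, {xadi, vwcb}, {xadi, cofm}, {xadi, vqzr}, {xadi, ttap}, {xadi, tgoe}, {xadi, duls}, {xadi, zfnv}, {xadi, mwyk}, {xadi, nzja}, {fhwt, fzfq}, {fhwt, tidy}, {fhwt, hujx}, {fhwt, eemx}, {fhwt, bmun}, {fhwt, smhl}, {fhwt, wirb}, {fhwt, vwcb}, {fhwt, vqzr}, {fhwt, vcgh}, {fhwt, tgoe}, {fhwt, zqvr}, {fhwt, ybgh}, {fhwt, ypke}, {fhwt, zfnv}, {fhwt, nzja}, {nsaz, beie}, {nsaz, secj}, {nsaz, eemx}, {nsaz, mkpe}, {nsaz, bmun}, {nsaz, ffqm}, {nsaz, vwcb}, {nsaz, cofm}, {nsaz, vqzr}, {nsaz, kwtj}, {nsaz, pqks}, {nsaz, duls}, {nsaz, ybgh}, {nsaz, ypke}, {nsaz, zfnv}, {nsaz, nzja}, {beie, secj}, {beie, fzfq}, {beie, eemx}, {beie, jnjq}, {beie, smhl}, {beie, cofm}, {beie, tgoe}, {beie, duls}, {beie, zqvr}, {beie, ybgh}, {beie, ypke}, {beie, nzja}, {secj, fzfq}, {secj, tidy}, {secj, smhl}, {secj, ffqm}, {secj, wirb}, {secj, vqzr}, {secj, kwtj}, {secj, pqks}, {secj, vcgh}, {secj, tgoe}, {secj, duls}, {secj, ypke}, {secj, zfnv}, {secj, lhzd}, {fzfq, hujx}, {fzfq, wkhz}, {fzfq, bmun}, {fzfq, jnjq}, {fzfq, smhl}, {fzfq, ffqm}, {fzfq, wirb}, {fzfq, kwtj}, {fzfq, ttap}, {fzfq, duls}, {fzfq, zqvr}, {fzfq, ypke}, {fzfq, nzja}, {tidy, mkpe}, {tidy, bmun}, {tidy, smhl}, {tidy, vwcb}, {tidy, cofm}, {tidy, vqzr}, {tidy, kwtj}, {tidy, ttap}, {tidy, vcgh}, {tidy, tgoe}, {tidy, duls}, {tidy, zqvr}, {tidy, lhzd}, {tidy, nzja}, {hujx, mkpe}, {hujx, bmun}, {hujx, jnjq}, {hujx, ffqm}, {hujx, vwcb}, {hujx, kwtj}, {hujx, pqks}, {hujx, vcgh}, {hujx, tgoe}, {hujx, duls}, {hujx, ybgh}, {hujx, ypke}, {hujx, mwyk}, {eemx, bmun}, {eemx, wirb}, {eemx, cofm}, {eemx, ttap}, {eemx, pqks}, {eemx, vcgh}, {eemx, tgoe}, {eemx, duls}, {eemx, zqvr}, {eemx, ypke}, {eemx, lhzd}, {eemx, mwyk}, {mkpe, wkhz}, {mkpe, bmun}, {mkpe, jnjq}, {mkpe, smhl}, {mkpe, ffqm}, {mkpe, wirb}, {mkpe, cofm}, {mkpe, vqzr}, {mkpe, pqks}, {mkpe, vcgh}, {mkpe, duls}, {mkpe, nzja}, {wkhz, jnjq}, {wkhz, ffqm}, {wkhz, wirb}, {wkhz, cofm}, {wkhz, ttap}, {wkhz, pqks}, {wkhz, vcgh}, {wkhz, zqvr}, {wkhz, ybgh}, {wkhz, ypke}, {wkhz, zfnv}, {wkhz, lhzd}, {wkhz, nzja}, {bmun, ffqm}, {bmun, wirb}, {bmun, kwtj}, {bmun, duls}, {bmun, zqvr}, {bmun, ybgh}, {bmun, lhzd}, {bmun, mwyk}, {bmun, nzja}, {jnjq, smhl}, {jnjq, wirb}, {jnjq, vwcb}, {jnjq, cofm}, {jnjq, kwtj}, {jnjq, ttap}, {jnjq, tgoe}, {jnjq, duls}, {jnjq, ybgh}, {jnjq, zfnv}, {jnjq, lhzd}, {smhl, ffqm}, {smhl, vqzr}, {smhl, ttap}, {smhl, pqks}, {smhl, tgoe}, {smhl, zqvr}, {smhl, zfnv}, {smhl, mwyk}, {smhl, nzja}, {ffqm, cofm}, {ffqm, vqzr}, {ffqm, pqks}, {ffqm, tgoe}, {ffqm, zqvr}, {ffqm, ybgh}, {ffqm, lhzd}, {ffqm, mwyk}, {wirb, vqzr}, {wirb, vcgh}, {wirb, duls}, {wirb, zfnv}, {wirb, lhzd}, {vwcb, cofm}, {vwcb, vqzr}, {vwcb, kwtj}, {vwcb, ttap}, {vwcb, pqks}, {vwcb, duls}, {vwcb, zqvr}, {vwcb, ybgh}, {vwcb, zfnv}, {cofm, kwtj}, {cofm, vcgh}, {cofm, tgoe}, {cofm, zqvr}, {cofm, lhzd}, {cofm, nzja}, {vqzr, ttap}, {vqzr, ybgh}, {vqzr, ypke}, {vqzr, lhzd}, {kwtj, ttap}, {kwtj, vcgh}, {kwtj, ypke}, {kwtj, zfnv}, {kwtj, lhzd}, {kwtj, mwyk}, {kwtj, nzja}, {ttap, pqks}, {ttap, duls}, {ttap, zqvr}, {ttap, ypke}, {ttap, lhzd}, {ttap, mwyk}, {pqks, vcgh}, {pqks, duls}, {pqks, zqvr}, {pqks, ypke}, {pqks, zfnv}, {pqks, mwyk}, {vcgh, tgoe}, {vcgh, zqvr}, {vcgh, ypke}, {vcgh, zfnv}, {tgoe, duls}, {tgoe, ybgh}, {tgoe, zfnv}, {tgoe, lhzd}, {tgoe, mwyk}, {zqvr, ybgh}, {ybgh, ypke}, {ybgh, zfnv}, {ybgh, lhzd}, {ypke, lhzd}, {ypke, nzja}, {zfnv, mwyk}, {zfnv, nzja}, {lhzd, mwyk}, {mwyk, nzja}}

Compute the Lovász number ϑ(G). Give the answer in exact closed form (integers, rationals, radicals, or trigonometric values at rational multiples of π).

sqrt(37)

N(lhzd) = {ncnf, btvz, secj, tidy, eemx, wkhz, bmun, jnjq, ffqm, wirb, cofm, vqzr, kwtj, ttap, tgoe, ybgh, ypke, mwyk}, |N(lhzd)| = 18.
N(zqvr) = {cpjf, vhvs, btvz, fhwt, beie, fzfq, tidy, eemx, wkhz, bmun, smhl, ffqm, vwcb, cofm, ttap, pqks, vcgh, ybgh}, |N(zqvr)| = 18.
Vertex ffqm has 18 neighbors: cpjf, xadi, nsaz, secj, fzfq, hujx, mkpe, wkhz, bmun, smhl, cofm, vqzr, pqks, tgoe, zqvr, ybgh, lhzd, mwyk.
N(vqzr) = {cpjf, ncnf, vhvs, luof, xadi, fhwt, nsaz, secj, tidy, mkpe, smhl, ffqm, wirb, vwcb, ttap, ybgh, ypke, lhzd}, |N(vqzr)| = 18.
deg(v) = 18 for all v (|V|=37); strongly regular (37,18,8,9).
spec(A) ≈ [18.0, 2.5414, -3.5414] (distinct, 4 d.p.).
ϑ = −N·λ_min/(λ_max−λ_min) = −37·(-sqrt(37)/2 - 1/2)/(18−(-sqrt(37)/2 - 1/2)) = sqrt(37).
≈ 6.082763 (to 6 d.p.).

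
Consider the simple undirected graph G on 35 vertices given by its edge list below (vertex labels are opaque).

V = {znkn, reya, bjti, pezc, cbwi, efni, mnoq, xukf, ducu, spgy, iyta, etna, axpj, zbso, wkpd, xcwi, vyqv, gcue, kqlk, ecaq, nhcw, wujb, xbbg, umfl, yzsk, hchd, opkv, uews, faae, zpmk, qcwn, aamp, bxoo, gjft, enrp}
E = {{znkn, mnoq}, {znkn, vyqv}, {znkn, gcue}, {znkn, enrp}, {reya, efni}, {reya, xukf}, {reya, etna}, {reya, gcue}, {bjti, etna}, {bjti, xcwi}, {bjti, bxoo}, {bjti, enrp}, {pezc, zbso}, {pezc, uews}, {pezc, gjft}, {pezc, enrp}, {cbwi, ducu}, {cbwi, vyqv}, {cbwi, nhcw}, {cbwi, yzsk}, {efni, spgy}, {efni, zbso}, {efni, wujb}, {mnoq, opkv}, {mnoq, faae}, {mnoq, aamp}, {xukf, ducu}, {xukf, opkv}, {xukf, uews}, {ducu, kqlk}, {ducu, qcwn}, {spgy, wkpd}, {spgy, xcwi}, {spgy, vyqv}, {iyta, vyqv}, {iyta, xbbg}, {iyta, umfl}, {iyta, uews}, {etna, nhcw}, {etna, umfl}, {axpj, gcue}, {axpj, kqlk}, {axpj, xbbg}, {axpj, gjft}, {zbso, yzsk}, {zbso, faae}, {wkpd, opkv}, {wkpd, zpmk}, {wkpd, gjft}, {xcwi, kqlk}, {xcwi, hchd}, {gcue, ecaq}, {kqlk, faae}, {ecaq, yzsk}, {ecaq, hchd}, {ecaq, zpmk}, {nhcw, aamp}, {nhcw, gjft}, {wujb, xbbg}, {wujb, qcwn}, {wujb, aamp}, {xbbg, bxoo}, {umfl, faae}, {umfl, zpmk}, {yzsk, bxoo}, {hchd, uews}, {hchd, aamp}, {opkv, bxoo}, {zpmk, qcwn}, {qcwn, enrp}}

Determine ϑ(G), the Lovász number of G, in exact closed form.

deg(zpmk) = 4; N(zpmk) = {wkpd, ecaq, umfl, qcwn}.
N(hchd) = {xcwi, ecaq, uews, aamp}, |N(hchd)| = 4.
N(opkv) = {mnoq, xukf, wkpd, bxoo}, |N(opkv)| = 4.
N(qcwn) = {ducu, wujb, zpmk, enrp}, |N(qcwn)| = 4.
G on 35 vertices is 4-regular; Kneser K(7,3) on C(7,3)=35 vertices.
The 4 distinct eigenvalues: [4.0, 2.0, -1.0, -3.0].
−35·(-3) / ((4)−(-3)) = 15 = ϑ(G).
ϑ(G) ≈ 15.000000.

15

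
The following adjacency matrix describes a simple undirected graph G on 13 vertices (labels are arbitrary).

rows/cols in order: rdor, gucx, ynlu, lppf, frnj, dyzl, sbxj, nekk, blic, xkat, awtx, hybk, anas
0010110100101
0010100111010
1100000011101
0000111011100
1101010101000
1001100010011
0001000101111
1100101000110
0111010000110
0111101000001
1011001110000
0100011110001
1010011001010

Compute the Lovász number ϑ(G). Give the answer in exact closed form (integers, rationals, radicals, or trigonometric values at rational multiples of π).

sqrt(13)

deg(blic) = 6; N(blic) = {gucx, ynlu, lppf, dyzl, awtx, hybk}.
N(dyzl) = {rdor, lppf, frnj, blic, hybk, anas}, |N(dyzl)| = 6.
deg(lppf) = 6; N(lppf) = {frnj, dyzl, sbxj, blic, xkat, awtx}.
N(rdor) = {ynlu, frnj, dyzl, nekk, awtx, anas}, |N(rdor)| = 6.
6-regular, N=13; strongly regular (13,6,2,3).
A has 3 distinct eigenvalues ≈ [6.0, 1.303, -2.303].
Lovász (edge-transitive): ϑ = −13·(-sqrt(13)/2 - 1/2)/((6)−(-sqrt(13)/2 - 1/2)) = sqrt(13).
ϑ(G) ≈ 3.6056.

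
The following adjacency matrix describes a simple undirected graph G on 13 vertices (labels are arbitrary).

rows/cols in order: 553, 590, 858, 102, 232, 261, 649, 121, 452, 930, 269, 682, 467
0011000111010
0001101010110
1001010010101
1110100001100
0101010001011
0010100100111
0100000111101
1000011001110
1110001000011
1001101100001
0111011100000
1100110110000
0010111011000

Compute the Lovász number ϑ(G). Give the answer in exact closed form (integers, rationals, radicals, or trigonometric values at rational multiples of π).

Vertex 682 has 6 neighbors: 553, 590, 232, 261, 121, 452.
deg(232) = 6; N(232) = {590, 102, 261, 930, 682, 467}.
N(269) = {590, 858, 102, 261, 649, 121}, |N(269)| = 6.
deg(261) = 6; N(261) = {858, 232, 121, 269, 682, 467}.
deg(v) = 6 for all v (|V|=13); Paley(13): SR with (k,λ,μ)=(6,2,3).
Distinct eigenvalues (to 4 d.p.): [6.0, 1.3028, -2.3028].
−13·(-sqrt(13)/2 - 1/2) / ((6)−(-sqrt(13)/2 - 1/2)) = sqrt(13) = ϑ(G).
ϑ(G) ≈ 3.60555.

sqrt(13)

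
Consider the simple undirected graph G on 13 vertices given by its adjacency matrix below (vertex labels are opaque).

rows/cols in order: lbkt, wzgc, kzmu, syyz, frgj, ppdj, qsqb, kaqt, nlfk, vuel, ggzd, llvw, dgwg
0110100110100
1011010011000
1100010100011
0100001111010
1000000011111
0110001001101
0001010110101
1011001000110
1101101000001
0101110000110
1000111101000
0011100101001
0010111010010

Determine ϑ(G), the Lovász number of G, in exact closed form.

sqrt(13)

Vertex qsqb has 6 neighbors: syyz, ppdj, kaqt, nlfk, ggzd, dgwg.
deg(frgj) = 6; N(frgj) = {lbkt, nlfk, vuel, ggzd, llvw, dgwg}.
deg(llvw) = 6; N(llvw) = {kzmu, syyz, frgj, kaqt, vuel, dgwg}.
deg(ppdj) = 6; N(ppdj) = {wzgc, kzmu, qsqb, vuel, ggzd, dgwg}.
13-vertex 6-regular graph: strongly regular (13,6,2,3).
Distinct eigenvalues (to 4 d.p.): [6.0, 1.3028, -2.3028].
Lovász (edge-transitive): ϑ = −13·(-sqrt(13)/2 - 1/2)/((6)−(-sqrt(13)/2 - 1/2)) = sqrt(13).
ϑ(G) ≈ 3.6055513.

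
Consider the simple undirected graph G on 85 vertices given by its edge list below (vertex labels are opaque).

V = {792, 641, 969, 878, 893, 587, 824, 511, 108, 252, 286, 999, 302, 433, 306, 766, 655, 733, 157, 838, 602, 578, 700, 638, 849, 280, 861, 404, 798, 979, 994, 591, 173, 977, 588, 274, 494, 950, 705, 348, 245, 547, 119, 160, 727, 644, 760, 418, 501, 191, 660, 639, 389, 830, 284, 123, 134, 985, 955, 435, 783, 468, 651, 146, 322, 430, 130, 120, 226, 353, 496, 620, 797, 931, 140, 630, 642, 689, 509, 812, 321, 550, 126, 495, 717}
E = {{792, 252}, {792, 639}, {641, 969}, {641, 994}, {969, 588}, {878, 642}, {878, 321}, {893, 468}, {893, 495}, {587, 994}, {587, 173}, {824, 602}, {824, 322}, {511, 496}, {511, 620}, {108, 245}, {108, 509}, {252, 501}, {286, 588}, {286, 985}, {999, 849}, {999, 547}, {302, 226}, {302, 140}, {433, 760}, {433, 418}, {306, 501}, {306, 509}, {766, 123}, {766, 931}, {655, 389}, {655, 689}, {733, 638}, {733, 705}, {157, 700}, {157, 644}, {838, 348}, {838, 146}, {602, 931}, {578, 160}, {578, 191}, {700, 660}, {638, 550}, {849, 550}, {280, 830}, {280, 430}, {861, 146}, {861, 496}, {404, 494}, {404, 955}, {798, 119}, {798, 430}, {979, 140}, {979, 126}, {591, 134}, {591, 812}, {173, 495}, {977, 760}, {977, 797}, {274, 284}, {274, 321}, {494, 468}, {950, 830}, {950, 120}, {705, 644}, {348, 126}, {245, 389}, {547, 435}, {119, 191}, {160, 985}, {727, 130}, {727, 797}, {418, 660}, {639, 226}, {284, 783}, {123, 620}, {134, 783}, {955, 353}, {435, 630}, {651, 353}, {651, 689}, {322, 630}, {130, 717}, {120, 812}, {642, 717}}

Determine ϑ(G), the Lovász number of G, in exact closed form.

deg(733) = 2; N(733) = {638, 705}.
Vertex 322 has 2 neighbors: 824, 630.
Vertex 501 has 2 neighbors: 252, 306.
N(705) = {733, 644}, |N(705)| = 2.
G on 85 vertices is 2-regular; this is C_{85}, the 85-cycle.
Distinct eigenvalues (to 3 d.p.): [2.0, 1.995, 1.978, 1.951, 1.913, 1.865, 1.806, 1.738, 1.66, 1.573, 1.478, 1.374, 1.263, 1.145, 1.021, 0.891, 0.757, 0.618, 0.476, 0.331, 0.185, 0.037, -0.111, -0.258, -0.404, -0.547, -0.688, -0.825, -0.957, -1.084, -1.205, -1.32, -1.427, -1.527, -1.618, -1.7, -1.774, -1.837, -1.89, -1.933, -1.966, -1.988, -1.999].
Lovász (edge-transitive): ϑ = −85·(-2*cos(pi/85))/((2)−(-2*cos(pi/85))) = 85*cos(pi/85)/(cos(pi/85) + 1).
= 42.48548257… (decimal).
Sandwich: α(G)=42 ≤ ϑ(G)=85*cos(pi/85)/(cos(pi/85) + 1) ≤ χ(Ḡ)=43 (both strict).

85*cos(pi/85)/(cos(pi/85) + 1)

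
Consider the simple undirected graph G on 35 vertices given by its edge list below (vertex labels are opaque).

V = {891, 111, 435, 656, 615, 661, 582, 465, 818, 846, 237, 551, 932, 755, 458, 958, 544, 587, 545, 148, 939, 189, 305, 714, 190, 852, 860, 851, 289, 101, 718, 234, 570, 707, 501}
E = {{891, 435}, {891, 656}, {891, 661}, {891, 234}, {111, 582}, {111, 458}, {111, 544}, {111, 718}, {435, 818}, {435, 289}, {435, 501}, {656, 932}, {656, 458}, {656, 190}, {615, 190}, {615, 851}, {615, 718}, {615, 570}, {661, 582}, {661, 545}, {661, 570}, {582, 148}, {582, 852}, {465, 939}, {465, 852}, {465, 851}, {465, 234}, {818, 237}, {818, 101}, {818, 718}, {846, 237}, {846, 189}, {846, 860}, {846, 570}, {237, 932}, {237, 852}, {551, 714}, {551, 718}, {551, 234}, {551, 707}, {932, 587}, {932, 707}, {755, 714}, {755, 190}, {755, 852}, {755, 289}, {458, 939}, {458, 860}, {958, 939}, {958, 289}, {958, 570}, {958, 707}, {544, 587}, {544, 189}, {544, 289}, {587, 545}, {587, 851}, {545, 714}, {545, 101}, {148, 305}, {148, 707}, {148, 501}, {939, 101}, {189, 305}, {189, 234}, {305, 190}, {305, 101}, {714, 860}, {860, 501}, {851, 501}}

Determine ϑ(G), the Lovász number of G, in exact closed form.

deg(661) = 4; N(661) = {891, 582, 545, 570}.
N(860) = {846, 458, 714, 501}, |N(860)| = 4.
N(237) = {818, 846, 932, 852}, |N(237)| = 4.
N(587) = {932, 544, 545, 851}, |N(587)| = 4.
G on 35 vertices is 4-regular; Kneser K(7,3) on C(7,3)=35 vertices.
The 4 distinct eigenvalues: [4.0, 2.0, -1.0, -3.0].
−35·(-3) / ((4)−(-3)) = 15 = ϑ(G).
Numerically 15.00000000.

15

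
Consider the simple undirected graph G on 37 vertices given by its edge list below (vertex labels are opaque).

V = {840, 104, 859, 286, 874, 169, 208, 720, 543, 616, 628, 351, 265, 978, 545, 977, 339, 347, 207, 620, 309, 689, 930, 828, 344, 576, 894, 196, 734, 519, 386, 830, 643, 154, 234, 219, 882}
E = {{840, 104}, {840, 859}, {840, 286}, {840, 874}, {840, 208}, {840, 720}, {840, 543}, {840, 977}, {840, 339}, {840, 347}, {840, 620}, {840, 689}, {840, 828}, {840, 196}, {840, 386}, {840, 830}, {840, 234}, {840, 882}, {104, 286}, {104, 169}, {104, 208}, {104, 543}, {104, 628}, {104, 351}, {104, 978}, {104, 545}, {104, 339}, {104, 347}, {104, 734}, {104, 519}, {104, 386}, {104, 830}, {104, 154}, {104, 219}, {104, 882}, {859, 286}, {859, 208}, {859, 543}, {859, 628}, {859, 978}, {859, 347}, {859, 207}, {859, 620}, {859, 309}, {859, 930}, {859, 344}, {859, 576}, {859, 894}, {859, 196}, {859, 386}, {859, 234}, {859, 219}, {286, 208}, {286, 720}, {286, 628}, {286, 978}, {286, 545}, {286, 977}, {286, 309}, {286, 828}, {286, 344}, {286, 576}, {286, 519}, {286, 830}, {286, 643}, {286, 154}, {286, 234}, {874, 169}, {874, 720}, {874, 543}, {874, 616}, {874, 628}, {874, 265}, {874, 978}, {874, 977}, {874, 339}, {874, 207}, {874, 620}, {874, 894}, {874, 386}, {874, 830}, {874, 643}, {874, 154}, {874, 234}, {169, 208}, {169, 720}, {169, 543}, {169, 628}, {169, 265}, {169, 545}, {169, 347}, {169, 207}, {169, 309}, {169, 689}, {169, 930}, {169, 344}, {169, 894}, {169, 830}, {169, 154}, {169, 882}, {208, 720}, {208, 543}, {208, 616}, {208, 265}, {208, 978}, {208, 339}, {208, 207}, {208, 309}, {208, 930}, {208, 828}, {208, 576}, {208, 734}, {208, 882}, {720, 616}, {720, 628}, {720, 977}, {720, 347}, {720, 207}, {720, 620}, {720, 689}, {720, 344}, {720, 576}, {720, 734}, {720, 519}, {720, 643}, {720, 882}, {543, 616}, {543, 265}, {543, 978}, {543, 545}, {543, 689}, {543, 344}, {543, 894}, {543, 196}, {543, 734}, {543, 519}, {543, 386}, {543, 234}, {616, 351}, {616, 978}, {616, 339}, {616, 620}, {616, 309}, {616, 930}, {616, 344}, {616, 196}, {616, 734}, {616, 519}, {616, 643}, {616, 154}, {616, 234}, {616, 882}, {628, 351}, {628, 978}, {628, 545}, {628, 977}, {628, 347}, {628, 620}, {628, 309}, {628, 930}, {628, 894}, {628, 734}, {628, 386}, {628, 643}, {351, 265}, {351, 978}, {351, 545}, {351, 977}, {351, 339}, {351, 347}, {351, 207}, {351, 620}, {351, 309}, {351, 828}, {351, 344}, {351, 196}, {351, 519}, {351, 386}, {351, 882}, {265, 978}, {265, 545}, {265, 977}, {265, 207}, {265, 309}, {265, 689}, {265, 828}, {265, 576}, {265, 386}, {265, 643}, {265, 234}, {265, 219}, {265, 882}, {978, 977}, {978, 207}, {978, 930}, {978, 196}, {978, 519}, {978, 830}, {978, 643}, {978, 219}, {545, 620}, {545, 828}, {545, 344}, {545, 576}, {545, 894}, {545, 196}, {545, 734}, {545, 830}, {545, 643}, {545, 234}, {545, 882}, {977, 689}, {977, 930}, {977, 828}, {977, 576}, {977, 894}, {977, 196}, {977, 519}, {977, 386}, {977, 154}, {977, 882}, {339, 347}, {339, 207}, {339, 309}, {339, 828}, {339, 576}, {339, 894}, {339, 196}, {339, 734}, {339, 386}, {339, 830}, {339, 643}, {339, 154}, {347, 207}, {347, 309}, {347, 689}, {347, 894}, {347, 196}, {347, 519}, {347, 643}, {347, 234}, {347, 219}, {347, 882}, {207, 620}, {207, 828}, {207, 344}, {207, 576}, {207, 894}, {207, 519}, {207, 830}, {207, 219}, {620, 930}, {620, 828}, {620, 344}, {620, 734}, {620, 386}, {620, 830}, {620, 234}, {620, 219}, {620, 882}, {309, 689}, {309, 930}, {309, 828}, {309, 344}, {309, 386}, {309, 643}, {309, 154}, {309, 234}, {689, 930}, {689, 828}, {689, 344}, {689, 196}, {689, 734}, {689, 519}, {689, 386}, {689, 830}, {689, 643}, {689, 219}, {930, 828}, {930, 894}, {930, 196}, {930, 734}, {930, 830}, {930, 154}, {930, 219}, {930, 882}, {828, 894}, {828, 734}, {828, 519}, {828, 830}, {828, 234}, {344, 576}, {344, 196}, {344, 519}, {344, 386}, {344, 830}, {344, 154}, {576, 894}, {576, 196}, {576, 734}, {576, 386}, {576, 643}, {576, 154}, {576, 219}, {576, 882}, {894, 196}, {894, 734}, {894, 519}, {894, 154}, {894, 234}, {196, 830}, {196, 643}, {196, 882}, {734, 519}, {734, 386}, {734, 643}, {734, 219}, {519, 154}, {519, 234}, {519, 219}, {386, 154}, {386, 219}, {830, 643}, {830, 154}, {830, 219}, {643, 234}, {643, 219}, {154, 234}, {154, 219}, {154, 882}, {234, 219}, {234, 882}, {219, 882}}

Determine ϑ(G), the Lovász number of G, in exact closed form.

sqrt(37)

Vertex 874 has 18 neighbors: 840, 169, 720, 543, 616, 628, 265, 978, 977, 339, 207, 620, 894, 386, 830, 643, 154, 234.
Vertex 104 has 18 neighbors: 840, 286, 169, 208, 543, 628, 351, 978, 545, 339, 347, 734, 519, 386, 830, 154, 219, 882.
Vertex 543 has 18 neighbors: 840, 104, 859, 874, 169, 208, 616, 265, 978, 545, 689, 344, 894, 196, 734, 519, 386, 234.
Vertex 207 has 18 neighbors: 859, 874, 169, 208, 720, 351, 265, 978, 339, 347, 620, 828, 344, 576, 894, 519, 830, 219.
Every vertex has degree 18 (N=37); strongly regular (37,18,8,9).
spec(A) ≈ [18.0, 2.5414, -3.5414] (distinct, 4 d.p.).
λ_max=18, λ_min=-sqrt(37)/2 - 1/2; ϑ = −37·λ_min/(λ_max−λ_min) = sqrt(37).
Numerically 6.0827625.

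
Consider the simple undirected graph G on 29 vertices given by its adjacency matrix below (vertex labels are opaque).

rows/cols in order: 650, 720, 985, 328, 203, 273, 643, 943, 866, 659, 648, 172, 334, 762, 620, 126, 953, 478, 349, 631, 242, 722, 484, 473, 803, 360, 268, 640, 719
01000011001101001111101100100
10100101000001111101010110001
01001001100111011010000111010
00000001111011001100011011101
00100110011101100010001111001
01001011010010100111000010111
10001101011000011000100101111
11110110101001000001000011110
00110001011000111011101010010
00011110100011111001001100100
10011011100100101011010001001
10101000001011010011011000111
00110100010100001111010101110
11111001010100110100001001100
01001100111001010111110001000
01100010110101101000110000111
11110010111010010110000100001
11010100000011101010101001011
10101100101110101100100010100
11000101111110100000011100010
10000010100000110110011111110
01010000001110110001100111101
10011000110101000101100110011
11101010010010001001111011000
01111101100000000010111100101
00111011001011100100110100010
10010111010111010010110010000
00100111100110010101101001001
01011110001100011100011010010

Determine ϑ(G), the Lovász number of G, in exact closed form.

sqrt(29)

Vertex 349 has 14 neighbors: 650, 985, 203, 273, 866, 648, 172, 334, 620, 953, 478, 242, 803, 268.
deg(985) = 14; N(985) = {720, 203, 943, 866, 172, 334, 762, 126, 953, 349, 473, 803, 360, 640}.
N(328) = {943, 866, 659, 648, 334, 762, 953, 478, 722, 484, 803, 360, 268, 719}, |N(328)| = 14.
deg(620) = 14; N(620) = {720, 203, 273, 866, 659, 648, 762, 126, 478, 349, 631, 242, 722, 360}.
Regular of degree 14 on 29 vertices: SR(29,14,6,7) — a Paley graph.
Distinct eigenvalues (to 4 d.p.): [14.0, 2.1926, -3.1926].
λ_max=14, λ_min=-sqrt(29)/2 - 1/2; ϑ = −29·λ_min/(λ_max−λ_min) = sqrt(29).
Numerically 5.3851648.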